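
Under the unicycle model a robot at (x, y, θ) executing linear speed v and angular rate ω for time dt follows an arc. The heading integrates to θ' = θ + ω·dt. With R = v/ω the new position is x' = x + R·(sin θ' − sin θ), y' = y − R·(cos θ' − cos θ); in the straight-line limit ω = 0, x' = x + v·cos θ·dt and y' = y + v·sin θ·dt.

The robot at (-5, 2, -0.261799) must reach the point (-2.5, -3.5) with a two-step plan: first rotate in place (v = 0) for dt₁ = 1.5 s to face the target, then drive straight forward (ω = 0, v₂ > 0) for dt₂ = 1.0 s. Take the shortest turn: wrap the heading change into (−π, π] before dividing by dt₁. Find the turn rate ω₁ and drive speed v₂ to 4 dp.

heading to target = atan2(-3.5−2, -2.5−-5) = -1.1442
Δθ = wrap(-1.1442 − -0.2618) = -0.8824; ω₁ = Δθ/dt₁ = -0.5882
distance = √((-2.5−-5)² + (-3.5−2)²) = 6.0415; v₂ = distance/dt₂ = 6.0415

ω₁ = -0.5882, v₂ = 6.0415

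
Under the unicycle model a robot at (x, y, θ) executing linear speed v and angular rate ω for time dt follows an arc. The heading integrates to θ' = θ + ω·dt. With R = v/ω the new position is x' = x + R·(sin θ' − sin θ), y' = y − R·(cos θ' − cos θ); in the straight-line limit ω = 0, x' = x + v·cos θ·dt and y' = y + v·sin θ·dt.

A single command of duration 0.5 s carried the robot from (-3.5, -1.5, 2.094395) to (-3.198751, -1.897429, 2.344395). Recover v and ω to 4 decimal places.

v = -1.0000, ω = 0.5000

Δθ = 2.344395 − 2.094395 = 0.250000
ω = Δθ/dt = 0.250000/0.5 = 0.5000
R = −Δy/(cos θ' − cos θ) = -2.0000
v = R·ω = -2.0000·0.5000 = -1.0000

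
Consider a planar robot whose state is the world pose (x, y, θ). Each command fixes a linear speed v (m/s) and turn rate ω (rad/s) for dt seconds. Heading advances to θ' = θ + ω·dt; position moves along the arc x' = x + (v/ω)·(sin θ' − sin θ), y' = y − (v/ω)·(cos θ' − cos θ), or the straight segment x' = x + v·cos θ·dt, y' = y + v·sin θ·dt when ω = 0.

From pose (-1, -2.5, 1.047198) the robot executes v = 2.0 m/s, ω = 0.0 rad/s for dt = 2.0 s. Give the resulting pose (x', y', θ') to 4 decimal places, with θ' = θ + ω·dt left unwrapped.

θ' = 1.0472 + 0.0·2.0 = 1.0472
ω = 0 → straight: x' = -1 + 2.0·cos(1.0472)·2.0 = 1.0000
y' = -2.5 + 2.0·sin(1.0472)·2.0 = 0.9641

(1.0000, 0.9641, 1.0472)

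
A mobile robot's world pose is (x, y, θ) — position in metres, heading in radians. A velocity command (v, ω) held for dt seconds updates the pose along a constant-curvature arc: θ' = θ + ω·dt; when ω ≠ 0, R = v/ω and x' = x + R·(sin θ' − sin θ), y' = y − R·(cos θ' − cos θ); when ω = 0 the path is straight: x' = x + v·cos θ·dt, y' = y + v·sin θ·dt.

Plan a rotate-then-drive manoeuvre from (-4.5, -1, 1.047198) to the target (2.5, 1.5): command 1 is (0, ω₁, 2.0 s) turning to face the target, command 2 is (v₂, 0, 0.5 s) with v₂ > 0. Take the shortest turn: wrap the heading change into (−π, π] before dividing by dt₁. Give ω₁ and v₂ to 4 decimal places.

heading to target = atan2(1.5−-1, 2.5−-4.5) = 0.3430
Δθ = wrap(0.3430 − 1.0472) = -0.7042; ω₁ = Δθ/dt₁ = -0.3521
distance = √((2.5−-4.5)² + (1.5−-1)²) = 7.4330; v₂ = distance/dt₂ = 14.8661

ω₁ = -0.3521, v₂ = 14.8661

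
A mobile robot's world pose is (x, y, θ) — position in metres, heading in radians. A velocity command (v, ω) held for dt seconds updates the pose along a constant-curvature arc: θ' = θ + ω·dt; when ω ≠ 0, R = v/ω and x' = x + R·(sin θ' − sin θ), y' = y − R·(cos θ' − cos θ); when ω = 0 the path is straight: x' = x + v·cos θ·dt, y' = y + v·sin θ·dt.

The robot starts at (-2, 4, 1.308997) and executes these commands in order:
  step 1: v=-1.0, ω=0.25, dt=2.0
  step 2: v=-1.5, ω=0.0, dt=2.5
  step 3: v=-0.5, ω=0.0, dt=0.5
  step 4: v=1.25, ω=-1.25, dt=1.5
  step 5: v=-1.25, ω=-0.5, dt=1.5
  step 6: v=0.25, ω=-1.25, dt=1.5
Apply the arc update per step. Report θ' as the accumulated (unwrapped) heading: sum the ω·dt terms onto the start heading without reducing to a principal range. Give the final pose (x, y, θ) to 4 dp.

(-1.7565, -0.1677, -2.6910)

step 1: θ'=1.8090 (R=-4.0000) → pose (-2.0234, 2.0209, 1.8090)
step 2: θ'=1.8090 (straight) → pose (-1.1385, -1.6232, 1.8090)
step 3: θ'=1.8090 (straight) → pose (-1.0795, -1.8662, 1.8090)
step 4: θ'=-0.0660 (R=-1.0000) → pose (-0.0418, -0.6324, -0.0660)
step 5: θ'=-0.8160 (R=2.5000) → pose (-1.6980, 0.1493, -0.8160)
step 6: θ'=-2.6910 (R=-0.2000) → pose (-1.7565, -0.1677, -2.6910)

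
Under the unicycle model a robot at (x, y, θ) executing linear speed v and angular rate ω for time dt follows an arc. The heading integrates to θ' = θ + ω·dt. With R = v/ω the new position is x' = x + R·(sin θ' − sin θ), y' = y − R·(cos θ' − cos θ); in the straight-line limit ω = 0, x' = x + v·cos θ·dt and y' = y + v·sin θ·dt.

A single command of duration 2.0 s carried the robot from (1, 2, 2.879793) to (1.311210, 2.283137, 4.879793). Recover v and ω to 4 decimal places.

Δθ = 4.879793 − 2.879793 = 2.000000
ω = Δθ/dt = 2.000000/2.0 = 1.0000
R = Δx/(sin θ' − sin θ) = -0.2500
v = R·ω = -0.2500·1.0000 = -0.2500

v = -0.2500, ω = 1.0000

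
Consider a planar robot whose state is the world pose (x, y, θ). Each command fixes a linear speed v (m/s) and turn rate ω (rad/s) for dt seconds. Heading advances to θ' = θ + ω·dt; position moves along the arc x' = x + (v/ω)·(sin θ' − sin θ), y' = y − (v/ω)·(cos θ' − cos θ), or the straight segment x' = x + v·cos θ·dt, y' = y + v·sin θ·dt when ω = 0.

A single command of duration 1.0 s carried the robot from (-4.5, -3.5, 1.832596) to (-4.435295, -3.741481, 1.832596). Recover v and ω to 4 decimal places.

v = -0.2500, ω = 0.0000

Δθ = 1.832596 − 1.832596 = 0.000000
ω = Δθ/dt = 0.000000/1.0 = 0.0000
ω = 0 → v = (Δx·cos θ + Δy·sin θ)/dt = -0.2500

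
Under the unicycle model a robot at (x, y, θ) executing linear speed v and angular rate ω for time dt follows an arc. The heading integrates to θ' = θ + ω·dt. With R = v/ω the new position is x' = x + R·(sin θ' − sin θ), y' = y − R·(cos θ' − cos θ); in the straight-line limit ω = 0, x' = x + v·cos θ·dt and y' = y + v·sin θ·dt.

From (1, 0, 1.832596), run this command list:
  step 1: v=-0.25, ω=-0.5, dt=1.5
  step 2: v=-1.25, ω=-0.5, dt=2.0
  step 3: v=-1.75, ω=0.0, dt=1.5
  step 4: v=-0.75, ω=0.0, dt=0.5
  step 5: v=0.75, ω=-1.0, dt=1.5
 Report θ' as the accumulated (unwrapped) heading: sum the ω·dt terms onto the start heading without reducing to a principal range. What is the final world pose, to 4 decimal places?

step 1: θ'=1.0826 (R=0.5000) → pose (0.9586, -0.3639, 1.0826)
step 2: θ'=0.0826 (R=2.5000) → pose (-1.0431, -1.6828, 0.0826)
step 3: θ'=0.0826 (straight) → pose (-3.6591, -1.8994, 0.0826)
step 4: θ'=0.0826 (straight) → pose (-4.0328, -1.9303, 0.0826)
step 5: θ'=-1.4174 (R=-0.7500) → pose (-3.2298, -2.5632, -1.4174)

(-3.2298, -2.5632, -1.4174)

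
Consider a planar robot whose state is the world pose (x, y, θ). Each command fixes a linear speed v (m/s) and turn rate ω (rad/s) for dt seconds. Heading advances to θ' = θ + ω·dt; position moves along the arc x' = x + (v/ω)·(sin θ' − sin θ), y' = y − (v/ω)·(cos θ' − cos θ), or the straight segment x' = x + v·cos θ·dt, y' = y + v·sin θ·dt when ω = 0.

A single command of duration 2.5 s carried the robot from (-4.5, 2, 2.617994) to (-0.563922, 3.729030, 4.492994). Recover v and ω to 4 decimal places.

v = -2.0000, ω = 0.7500

Δθ = 4.492994 − 2.617994 = 1.875000
ω = Δθ/dt = 1.875000/2.5 = 0.7500
R = Δx/(sin θ' − sin θ) = -2.6667
v = R·ω = -2.6667·0.7500 = -2.0000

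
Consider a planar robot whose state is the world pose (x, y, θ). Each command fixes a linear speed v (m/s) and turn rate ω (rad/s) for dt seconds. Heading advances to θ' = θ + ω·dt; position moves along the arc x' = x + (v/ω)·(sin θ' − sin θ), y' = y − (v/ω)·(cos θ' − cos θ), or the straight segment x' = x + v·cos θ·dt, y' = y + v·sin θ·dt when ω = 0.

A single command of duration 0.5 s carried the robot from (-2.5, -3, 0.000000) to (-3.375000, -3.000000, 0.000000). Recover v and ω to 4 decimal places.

v = -1.7500, ω = 0.0000

Δθ = 0.000000 − 0.000000 = 0.000000
ω = Δθ/dt = 0.000000/0.5 = 0.0000
ω = 0 → v = (Δx·cos θ + Δy·sin θ)/dt = -1.7500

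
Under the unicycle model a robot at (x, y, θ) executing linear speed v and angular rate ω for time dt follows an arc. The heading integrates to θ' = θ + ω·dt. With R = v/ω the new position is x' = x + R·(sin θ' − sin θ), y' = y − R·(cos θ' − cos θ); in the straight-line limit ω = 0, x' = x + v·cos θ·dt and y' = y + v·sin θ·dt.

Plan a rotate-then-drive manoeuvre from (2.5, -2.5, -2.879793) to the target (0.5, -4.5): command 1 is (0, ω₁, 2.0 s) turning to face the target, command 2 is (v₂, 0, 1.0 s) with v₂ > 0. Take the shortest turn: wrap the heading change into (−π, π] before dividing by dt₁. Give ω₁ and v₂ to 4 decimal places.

ω₁ = 0.2618, v₂ = 2.8284

heading to target = atan2(-4.5−-2.5, 0.5−2.5) = -2.3562
Δθ = wrap(-2.3562 − -2.8798) = 0.5236; ω₁ = Δθ/dt₁ = 0.2618
distance = √((0.5−2.5)² + (-4.5−-2.5)²) = 2.8284; v₂ = distance/dt₂ = 2.8284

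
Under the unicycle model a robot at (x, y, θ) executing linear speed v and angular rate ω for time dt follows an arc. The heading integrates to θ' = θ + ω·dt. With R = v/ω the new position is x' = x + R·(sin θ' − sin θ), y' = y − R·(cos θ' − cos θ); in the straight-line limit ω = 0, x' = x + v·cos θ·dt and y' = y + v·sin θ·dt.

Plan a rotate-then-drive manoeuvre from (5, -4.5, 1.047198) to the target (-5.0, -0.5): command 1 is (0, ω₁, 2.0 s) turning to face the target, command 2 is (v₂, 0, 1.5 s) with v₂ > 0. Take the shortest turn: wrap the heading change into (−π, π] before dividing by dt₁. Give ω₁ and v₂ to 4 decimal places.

heading to target = atan2(-0.5−-4.5, -5−5) = 2.7611
Δθ = wrap(2.7611 − 1.0472) = 1.7139; ω₁ = Δθ/dt₁ = 0.8569
distance = √((-5−5)² + (-0.5−-4.5)²) = 10.7703; v₂ = distance/dt₂ = 7.1802

ω₁ = 0.8569, v₂ = 7.1802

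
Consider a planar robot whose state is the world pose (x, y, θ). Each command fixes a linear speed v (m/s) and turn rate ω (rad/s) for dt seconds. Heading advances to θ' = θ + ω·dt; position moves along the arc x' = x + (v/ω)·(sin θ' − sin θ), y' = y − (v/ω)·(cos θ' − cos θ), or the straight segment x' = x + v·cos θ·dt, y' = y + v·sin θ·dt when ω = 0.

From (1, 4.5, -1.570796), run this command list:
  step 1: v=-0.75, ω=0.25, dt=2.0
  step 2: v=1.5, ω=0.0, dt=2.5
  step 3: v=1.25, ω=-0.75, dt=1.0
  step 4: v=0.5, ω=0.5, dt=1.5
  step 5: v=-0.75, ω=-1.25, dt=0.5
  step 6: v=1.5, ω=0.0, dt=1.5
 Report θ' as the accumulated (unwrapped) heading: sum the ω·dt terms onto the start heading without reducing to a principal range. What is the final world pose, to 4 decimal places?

step 1: θ'=-1.0708 (R=-3.0000) → pose (0.6327, 5.9383, -1.0708)
step 2: θ'=-1.0708 (straight) → pose (2.4306, 2.6473, -1.0708)
step 3: θ'=-1.8208 (R=-1.6667) → pose (2.5828, 1.4360, -1.8208)
step 4: θ'=-1.0708 (R=1.0000) → pose (2.6741, 0.7091, -1.0708)
step 5: θ'=-1.6958 (R=0.6000) → pose (2.6054, 1.0716, -1.6958)
step 6: θ'=-1.6958 (straight) → pose (2.3249, -1.1609, -1.6958)

(2.3249, -1.1609, -1.6958)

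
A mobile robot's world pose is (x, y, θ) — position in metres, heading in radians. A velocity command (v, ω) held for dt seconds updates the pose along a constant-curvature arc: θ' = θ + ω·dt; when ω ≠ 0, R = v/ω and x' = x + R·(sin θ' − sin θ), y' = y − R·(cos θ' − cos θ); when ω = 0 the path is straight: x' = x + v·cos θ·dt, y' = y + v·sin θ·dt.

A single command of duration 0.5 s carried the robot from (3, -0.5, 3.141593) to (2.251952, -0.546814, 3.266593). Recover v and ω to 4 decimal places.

v = 1.5000, ω = 0.2500

Δθ = 3.266593 − 3.141593 = 0.125000
ω = Δθ/dt = 0.125000/0.5 = 0.2500
R = Δx/(sin θ' − sin θ) = 6.0000
v = R·ω = 6.0000·0.2500 = 1.5000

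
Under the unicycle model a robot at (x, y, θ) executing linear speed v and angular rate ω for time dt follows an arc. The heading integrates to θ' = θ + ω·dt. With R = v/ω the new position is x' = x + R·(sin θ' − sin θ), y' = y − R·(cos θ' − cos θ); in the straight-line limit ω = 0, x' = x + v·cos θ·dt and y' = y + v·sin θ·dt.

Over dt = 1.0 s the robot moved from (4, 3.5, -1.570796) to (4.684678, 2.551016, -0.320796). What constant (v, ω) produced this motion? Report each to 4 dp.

Δθ = -0.320796 − -1.570796 = 1.250000
ω = Δθ/dt = 1.250000/1.0 = 1.2500
R = −Δy/(cos θ' − cos θ) = 1.0000
v = R·ω = 1.0000·1.2500 = 1.2500

v = 1.2500, ω = 1.2500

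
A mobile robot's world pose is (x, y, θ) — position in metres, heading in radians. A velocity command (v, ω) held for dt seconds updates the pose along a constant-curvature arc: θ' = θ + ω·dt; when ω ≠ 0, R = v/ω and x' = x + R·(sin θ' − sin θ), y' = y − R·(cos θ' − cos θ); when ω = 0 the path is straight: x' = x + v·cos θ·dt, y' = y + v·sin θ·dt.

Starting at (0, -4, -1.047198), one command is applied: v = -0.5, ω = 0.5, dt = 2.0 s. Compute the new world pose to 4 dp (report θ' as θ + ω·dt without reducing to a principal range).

θ' = -1.0472 + 0.5·2.0 = -0.0472
R = v/ω = -0.5/0.5 = -1.0000
x' = 0 + -1.0000·(sin -0.0472 − sin -1.0472) = -0.8188
y' = -4 − -1.0000·(cos -0.0472 − cos -1.0472) = -3.5011

(-0.8188, -3.5011, -0.0472)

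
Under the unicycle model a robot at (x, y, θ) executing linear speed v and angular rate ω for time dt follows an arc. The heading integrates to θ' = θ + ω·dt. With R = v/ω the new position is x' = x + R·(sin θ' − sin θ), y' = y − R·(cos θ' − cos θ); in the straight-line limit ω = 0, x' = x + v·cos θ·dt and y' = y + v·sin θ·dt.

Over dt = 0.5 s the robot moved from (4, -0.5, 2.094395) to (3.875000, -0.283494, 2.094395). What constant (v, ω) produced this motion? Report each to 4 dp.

Δθ = 2.094395 − 2.094395 = 0.000000
ω = Δθ/dt = 0.000000/0.5 = 0.0000
ω = 0 → v = (Δx·cos θ + Δy·sin θ)/dt = 0.5000

v = 0.5000, ω = 0.0000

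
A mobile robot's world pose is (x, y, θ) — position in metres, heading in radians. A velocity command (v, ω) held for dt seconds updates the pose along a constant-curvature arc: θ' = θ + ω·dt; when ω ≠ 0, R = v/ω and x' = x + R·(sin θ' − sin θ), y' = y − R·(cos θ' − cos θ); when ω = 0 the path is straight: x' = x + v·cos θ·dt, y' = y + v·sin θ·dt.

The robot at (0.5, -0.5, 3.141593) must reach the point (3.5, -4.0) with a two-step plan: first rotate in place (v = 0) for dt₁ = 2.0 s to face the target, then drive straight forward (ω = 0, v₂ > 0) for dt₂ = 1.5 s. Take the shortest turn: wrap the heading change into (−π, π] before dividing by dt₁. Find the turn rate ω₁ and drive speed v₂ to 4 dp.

heading to target = atan2(-4−-0.5, 3.5−0.5) = -0.8622
Δθ = wrap(-0.8622 − 3.1416) = 2.2794; ω₁ = Δθ/dt₁ = 1.1397
distance = √((3.5−0.5)² + (-4−-0.5)²) = 4.6098; v₂ = distance/dt₂ = 3.0732

ω₁ = 1.1397, v₂ = 3.0732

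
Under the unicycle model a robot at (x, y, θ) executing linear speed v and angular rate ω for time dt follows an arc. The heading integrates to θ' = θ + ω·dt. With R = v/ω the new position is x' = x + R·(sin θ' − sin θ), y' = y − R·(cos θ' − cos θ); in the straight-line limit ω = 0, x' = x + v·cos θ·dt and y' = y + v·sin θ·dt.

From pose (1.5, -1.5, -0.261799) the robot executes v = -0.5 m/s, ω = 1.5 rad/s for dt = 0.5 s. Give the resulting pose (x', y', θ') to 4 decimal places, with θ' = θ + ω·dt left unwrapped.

(1.2574, -1.5276, 0.4882)

θ' = -0.2618 + 1.5·0.5 = 0.4882
R = v/ω = -0.5/1.5 = -0.3333
x' = 1.5 + -0.3333·(sin 0.4882 − sin -0.2618) = 1.2574
y' = -1.5 − -0.3333·(cos 0.4882 − cos -0.2618) = -1.5276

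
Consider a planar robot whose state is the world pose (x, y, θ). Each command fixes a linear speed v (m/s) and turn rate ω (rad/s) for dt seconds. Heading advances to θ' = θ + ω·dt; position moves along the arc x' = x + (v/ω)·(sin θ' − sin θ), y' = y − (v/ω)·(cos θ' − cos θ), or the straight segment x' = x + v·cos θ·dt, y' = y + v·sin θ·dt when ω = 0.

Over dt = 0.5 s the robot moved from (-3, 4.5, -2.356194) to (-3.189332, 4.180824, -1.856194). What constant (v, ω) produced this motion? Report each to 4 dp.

Δθ = -1.856194 − -2.356194 = 0.500000
ω = Δθ/dt = 0.500000/0.5 = 1.0000
R = −Δy/(cos θ' − cos θ) = 0.7500
v = R·ω = 0.7500·1.0000 = 0.7500

v = 0.7500, ω = 1.0000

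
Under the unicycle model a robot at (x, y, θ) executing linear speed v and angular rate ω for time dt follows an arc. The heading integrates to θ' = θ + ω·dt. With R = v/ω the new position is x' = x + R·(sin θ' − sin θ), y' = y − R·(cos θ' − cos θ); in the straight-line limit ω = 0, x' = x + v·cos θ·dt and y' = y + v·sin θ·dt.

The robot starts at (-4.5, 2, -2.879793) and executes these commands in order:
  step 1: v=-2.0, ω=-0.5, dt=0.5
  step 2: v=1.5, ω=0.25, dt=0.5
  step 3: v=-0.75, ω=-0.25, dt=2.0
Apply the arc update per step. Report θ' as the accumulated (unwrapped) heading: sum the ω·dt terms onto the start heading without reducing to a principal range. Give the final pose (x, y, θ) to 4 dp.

step 1: θ'=-3.1298 (R=4.0000) → pose (-3.5119, 2.1360, -3.1298)
step 2: θ'=-3.0048 (R=6.0000) → pose (-4.2594, 2.0804, -3.0048)
step 3: θ'=-3.5048 (R=3.0000) → pose (-2.7844, 1.9127, -3.5048)

(-2.7844, 1.9127, -3.5048)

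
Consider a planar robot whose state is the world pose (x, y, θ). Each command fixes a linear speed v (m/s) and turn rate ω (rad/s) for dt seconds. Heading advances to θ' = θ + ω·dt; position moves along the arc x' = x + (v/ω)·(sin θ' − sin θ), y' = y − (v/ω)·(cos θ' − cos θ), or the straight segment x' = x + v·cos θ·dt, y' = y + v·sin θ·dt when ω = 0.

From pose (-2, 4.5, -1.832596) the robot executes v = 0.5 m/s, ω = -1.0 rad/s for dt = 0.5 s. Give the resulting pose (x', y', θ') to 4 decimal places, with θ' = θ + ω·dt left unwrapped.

(-2.1212, 4.2843, -2.3326)

θ' = -1.8326 + -1.0·0.5 = -2.3326
R = v/ω = 0.5/-1.0 = -0.5000
x' = -2 + -0.5000·(sin -2.3326 − sin -1.8326) = -2.1212
y' = 4.5 − -0.5000·(cos -2.3326 − cos -1.8326) = 4.2843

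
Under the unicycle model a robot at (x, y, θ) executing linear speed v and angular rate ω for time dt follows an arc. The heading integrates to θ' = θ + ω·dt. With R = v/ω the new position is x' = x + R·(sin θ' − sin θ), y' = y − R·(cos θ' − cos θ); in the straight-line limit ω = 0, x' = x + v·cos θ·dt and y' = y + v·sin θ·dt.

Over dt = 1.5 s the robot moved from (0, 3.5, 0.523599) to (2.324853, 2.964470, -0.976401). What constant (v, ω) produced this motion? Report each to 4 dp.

v = 1.7500, ω = -1.0000

Δθ = -0.976401 − 0.523599 = -1.500000
ω = Δθ/dt = -1.500000/1.5 = -1.0000
R = Δx/(sin θ' − sin θ) = -1.7500
v = R·ω = -1.7500·-1.0000 = 1.7500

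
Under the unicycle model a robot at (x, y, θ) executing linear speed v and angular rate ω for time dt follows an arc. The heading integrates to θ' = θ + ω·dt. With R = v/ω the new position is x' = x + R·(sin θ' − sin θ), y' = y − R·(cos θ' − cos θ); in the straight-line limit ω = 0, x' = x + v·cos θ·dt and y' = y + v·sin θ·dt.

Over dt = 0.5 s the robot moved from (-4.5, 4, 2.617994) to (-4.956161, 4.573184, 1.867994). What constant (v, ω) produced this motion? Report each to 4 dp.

Δθ = 1.867994 − 2.617994 = -0.750000
ω = Δθ/dt = -0.750000/0.5 = -1.5000
R = −Δy/(cos θ' − cos θ) = -1.0000
v = R·ω = -1.0000·-1.5000 = 1.5000

v = 1.5000, ω = -1.5000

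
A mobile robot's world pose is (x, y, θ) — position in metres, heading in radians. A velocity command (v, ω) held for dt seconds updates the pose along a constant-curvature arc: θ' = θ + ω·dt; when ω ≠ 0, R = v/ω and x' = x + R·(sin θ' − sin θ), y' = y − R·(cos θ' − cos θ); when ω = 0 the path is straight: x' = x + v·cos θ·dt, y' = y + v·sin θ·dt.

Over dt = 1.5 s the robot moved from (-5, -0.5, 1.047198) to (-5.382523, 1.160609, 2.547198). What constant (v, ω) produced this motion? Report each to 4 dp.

v = 1.2500, ω = 1.0000

Δθ = 2.547198 − 1.047198 = 1.500000
ω = Δθ/dt = 1.500000/1.5 = 1.0000
R = −Δy/(cos θ' − cos θ) = 1.2500
v = R·ω = 1.2500·1.0000 = 1.2500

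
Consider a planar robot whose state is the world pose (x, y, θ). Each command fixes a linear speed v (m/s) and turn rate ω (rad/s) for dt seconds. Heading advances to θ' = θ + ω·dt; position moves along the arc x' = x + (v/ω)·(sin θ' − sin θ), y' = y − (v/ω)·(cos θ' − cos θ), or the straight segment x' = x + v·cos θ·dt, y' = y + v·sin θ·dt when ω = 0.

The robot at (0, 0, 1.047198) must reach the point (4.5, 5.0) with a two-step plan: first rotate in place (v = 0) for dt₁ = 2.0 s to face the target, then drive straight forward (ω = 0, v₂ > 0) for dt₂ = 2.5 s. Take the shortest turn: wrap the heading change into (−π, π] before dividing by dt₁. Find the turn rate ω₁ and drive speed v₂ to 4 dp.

ω₁ = -0.1046, v₂ = 2.6907

heading to target = atan2(5−0, 4.5−0) = 0.8380
Δθ = wrap(0.8380 − 1.0472) = -0.2092; ω₁ = Δθ/dt₁ = -0.1046
distance = √((4.5−0)² + (5−0)²) = 6.7268; v₂ = distance/dt₂ = 2.6907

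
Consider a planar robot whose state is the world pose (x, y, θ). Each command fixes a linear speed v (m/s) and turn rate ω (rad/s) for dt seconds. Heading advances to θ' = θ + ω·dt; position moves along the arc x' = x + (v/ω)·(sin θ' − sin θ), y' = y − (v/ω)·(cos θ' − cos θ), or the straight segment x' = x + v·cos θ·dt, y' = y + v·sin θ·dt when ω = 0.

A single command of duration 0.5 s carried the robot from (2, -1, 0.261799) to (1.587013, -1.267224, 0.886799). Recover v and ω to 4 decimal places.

v = -1.0000, ω = 1.2500

Δθ = 0.886799 − 0.261799 = 0.625000
ω = Δθ/dt = 0.625000/0.5 = 1.2500
R = Δx/(sin θ' − sin θ) = -0.8000
v = R·ω = -0.8000·1.2500 = -1.0000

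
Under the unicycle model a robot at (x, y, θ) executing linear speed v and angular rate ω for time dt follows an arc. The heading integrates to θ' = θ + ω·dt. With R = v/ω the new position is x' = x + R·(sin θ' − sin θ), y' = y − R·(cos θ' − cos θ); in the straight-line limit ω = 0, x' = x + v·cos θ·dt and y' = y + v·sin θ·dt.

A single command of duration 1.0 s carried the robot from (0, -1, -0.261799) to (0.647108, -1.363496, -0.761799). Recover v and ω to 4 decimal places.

v = 0.7500, ω = -0.5000

Δθ = -0.761799 − -0.261799 = -0.500000
ω = Δθ/dt = -0.500000/1.0 = -0.5000
R = Δx/(sin θ' − sin θ) = -1.5000
v = R·ω = -1.5000·-0.5000 = 0.7500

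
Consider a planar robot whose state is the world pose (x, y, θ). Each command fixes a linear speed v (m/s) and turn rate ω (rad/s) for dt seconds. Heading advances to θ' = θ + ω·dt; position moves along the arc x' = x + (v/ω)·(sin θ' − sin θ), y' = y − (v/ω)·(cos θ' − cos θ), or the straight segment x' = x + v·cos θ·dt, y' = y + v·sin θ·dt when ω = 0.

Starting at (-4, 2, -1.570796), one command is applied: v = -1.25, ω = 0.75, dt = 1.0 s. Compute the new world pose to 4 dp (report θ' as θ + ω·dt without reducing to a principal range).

(-4.4472, 3.1361, -0.8208)

θ' = -1.5708 + 0.75·1.0 = -0.8208
R = v/ω = -1.25/0.75 = -1.6667
x' = -4 + -1.6667·(sin -0.8208 − sin -1.5708) = -4.4472
y' = 2 − -1.6667·(cos -0.8208 − cos -1.5708) = 3.1361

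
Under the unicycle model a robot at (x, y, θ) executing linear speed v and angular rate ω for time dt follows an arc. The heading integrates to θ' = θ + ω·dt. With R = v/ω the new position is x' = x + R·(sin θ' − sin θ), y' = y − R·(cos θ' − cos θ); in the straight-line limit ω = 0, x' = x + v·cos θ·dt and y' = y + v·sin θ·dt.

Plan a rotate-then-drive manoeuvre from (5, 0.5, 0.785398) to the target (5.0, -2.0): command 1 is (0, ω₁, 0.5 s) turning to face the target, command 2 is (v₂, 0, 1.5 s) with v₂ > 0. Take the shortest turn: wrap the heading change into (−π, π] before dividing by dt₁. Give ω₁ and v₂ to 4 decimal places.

heading to target = atan2(-2−0.5, 5−5) = -1.5708
Δθ = wrap(-1.5708 − 0.7854) = -2.3562; ω₁ = Δθ/dt₁ = -4.7124
distance = √((5−5)² + (-2−0.5)²) = 2.5000; v₂ = distance/dt₂ = 1.6667

ω₁ = -4.7124, v₂ = 1.6667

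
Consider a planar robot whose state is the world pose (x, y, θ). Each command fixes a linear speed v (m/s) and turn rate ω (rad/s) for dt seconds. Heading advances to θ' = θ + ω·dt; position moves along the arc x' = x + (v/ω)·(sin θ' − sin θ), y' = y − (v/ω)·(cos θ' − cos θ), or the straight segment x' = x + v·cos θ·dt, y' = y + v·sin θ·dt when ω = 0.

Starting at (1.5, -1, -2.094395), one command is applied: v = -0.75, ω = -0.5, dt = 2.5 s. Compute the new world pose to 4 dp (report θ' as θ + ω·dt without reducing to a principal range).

θ' = -2.0944 + -0.5·2.5 = -3.3444
R = v/ω = -0.75/-0.5 = 1.5000
x' = 1.5 + 1.5000·(sin -3.3444 − sin -2.0944) = 3.1012
y' = -1 − 1.5000·(cos -3.3444 − cos -2.0944) = -0.2807

(3.1012, -0.2807, -3.3444)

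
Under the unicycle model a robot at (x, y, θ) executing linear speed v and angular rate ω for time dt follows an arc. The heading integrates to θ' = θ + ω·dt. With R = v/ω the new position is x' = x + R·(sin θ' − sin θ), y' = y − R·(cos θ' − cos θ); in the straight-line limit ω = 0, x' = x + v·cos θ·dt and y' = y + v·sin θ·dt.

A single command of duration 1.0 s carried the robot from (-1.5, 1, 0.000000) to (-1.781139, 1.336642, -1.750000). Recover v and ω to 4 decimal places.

Δθ = -1.750000 − 0.000000 = -1.750000
ω = Δθ/dt = -1.750000/1.0 = -1.7500
R = −Δy/(cos θ' − cos θ) = 0.2857
v = R·ω = 0.2857·-1.7500 = -0.5000

v = -0.5000, ω = -1.7500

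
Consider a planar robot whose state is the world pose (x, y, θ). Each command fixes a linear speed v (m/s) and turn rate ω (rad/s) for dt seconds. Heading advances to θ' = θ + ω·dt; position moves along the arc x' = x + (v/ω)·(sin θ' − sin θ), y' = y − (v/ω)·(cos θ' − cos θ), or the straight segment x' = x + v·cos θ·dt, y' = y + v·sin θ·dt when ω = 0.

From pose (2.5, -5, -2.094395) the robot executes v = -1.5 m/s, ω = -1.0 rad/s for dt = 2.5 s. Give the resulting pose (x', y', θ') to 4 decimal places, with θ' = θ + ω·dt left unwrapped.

(5.2886, -5.5734, -4.5944)

θ' = -2.0944 + -1.0·2.5 = -4.5944
R = v/ω = -1.5/-1.0 = 1.5000
x' = 2.5 + 1.5000·(sin -4.5944 − sin -2.0944) = 5.2886
y' = -5 − 1.5000·(cos -4.5944 − cos -2.0944) = -5.5734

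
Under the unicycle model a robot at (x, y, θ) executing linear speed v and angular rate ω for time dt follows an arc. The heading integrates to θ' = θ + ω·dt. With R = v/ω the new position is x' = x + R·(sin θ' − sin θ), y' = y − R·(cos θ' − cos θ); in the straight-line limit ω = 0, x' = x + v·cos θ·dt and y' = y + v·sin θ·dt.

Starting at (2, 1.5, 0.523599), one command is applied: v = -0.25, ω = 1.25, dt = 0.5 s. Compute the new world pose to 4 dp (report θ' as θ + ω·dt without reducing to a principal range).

(1.9176, 1.4087, 1.1486)

θ' = 0.5236 + 1.25·0.5 = 1.1486
R = v/ω = -0.25/1.25 = -0.2000
x' = 2 + -0.2000·(sin 1.1486 − sin 0.5236) = 1.9176
y' = 1.5 − -0.2000·(cos 1.1486 − cos 0.5236) = 1.4087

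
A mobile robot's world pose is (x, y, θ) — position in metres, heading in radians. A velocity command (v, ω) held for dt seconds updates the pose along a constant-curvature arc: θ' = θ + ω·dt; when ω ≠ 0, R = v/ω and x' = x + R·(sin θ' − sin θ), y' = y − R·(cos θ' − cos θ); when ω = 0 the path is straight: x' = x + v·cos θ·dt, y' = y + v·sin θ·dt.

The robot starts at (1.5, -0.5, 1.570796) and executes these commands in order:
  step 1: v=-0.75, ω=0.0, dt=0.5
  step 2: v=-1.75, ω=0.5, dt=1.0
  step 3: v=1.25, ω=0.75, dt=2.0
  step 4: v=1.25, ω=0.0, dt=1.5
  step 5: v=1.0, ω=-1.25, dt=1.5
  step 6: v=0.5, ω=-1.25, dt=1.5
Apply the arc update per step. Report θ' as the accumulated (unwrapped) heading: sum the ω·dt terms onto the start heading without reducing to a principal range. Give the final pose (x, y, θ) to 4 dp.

step 1: θ'=1.5708 (straight) → pose (1.5000, -0.8750, 1.5708)
step 2: θ'=2.0708 (R=-3.5000) → pose (1.9285, -2.5530, 2.0708)
step 3: θ'=3.5708 (R=1.6667) → pose (-0.2278, -1.8365, 3.5708)
step 4: θ'=3.5708 (straight) → pose (-1.9327, -2.6168, 3.5708)
step 5: θ'=1.6958 (R=-0.8000) → pose (-3.0594, -1.9891, 1.6958)
step 6: θ'=-0.1792 (R=-0.4000) → pose (-2.5912, -1.5456, -0.1792)

(-2.5912, -1.5456, -0.1792)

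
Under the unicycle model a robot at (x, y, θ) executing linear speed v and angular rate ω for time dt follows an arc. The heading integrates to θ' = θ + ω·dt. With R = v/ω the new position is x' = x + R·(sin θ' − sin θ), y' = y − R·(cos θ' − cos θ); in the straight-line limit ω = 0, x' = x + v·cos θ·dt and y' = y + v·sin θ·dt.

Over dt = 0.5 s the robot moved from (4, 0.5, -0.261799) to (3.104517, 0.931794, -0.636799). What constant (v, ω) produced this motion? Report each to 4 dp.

Δθ = -0.636799 − -0.261799 = -0.375000
ω = Δθ/dt = -0.375000/0.5 = -0.7500
R = Δx/(sin θ' − sin θ) = 2.6667
v = R·ω = 2.6667·-0.7500 = -2.0000

v = -2.0000, ω = -0.7500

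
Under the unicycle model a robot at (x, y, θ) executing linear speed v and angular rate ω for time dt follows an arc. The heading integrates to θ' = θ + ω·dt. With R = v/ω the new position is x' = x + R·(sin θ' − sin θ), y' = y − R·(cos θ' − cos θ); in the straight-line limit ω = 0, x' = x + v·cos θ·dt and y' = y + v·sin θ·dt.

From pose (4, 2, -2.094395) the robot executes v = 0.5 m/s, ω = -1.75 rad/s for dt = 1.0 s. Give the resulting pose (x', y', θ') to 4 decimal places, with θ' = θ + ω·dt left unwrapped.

θ' = -2.0944 + -1.75·1.0 = -3.8444
R = v/ω = 0.5/-1.75 = -0.2857
x' = 4 + -0.2857·(sin -3.8444 − sin -2.0944) = 3.5679
y' = 2 − -0.2857·(cos -3.8444 − cos -2.0944) = 1.9248

(3.5679, 1.9248, -3.8444)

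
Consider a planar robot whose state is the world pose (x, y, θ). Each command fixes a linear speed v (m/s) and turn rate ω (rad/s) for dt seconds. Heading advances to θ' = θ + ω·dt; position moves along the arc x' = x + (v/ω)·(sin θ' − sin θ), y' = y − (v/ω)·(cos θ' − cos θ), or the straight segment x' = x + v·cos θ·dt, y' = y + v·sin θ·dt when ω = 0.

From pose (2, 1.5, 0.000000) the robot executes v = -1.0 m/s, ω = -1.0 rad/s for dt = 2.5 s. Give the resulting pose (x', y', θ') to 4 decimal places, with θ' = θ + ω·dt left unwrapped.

(1.4015, 3.3011, -2.5000)

θ' = 0.0000 + -1.0·2.5 = -2.5000
R = v/ω = -1.0/-1.0 = 1.0000
x' = 2 + 1.0000·(sin -2.5000 − sin 0.0000) = 1.4015
y' = 1.5 − 1.0000·(cos -2.5000 − cos 0.0000) = 3.3011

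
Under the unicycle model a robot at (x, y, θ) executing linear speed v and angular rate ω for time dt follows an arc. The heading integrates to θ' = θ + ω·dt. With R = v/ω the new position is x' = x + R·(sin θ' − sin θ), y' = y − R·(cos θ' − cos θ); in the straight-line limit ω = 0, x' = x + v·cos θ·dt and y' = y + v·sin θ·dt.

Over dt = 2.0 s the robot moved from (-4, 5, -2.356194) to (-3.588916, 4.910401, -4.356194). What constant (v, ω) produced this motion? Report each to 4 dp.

v = -0.2500, ω = -1.0000

Δθ = -4.356194 − -2.356194 = -2.000000
ω = Δθ/dt = -2.000000/2.0 = -1.0000
R = Δx/(sin θ' − sin θ) = 0.2500
v = R·ω = 0.2500·-1.0000 = -0.2500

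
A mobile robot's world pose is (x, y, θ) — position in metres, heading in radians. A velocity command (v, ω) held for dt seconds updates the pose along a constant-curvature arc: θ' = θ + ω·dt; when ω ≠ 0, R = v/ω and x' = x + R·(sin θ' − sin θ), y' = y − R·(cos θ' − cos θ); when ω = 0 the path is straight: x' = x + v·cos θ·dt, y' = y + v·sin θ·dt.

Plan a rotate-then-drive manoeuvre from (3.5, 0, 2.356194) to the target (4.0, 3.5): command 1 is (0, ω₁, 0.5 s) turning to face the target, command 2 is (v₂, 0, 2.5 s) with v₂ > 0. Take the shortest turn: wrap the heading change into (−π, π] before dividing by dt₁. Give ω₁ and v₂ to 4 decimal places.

ω₁ = -1.8546, v₂ = 1.4142

heading to target = atan2(3.5−0, 4−3.5) = 1.4289
Δθ = wrap(1.4289 − 2.3562) = -0.9273; ω₁ = Δθ/dt₁ = -1.8546
distance = √((4−3.5)² + (3.5−0)²) = 3.5355; v₂ = distance/dt₂ = 1.4142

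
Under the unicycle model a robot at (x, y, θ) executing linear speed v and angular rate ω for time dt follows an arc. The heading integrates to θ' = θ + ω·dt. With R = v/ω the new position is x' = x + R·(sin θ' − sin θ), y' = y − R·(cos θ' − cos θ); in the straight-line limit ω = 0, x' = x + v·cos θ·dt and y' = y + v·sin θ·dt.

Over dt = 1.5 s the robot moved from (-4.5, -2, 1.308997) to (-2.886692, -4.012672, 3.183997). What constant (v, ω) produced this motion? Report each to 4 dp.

v = -2.0000, ω = 1.2500

Δθ = 3.183997 − 1.308997 = 1.875000
ω = Δθ/dt = 1.875000/1.5 = 1.2500
R = −Δy/(cos θ' − cos θ) = -1.6000
v = R·ω = -1.6000·1.2500 = -2.0000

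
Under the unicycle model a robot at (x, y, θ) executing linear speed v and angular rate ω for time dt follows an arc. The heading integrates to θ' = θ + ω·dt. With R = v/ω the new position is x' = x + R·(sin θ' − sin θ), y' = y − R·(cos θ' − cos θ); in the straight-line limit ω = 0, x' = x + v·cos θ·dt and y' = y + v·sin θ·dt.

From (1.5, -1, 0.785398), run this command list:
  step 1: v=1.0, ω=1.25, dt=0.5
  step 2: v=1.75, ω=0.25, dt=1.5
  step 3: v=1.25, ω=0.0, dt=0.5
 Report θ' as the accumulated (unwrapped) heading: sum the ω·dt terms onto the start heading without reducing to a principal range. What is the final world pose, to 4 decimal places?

step 1: θ'=1.4104 (R=0.8000) → pose (1.7240, -0.5621, 1.4104)
step 2: θ'=1.7854 (R=7.0000) → pose (1.6533, 2.0466, 1.7854)
step 3: θ'=1.7854 (straight) → pose (1.5202, 2.6573, 1.7854)

(1.5202, 2.6573, 1.7854)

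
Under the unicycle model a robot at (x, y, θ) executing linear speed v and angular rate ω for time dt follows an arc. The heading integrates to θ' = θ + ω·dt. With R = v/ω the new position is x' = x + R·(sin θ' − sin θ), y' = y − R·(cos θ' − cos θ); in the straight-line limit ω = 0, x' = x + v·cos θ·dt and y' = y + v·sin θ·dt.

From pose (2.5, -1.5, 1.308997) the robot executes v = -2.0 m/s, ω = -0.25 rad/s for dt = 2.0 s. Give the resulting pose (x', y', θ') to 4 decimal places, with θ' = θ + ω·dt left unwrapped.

θ' = 1.3090 + -0.25·2.0 = 0.8090
R = v/ω = -2.0/-0.25 = 8.0000
x' = 2.5 + 8.0000·(sin 0.8090 − sin 1.3090) = 0.5614
y' = -1.5 − 8.0000·(cos 0.8090 − cos 1.3090) = -4.9512

(0.5614, -4.9512, 0.8090)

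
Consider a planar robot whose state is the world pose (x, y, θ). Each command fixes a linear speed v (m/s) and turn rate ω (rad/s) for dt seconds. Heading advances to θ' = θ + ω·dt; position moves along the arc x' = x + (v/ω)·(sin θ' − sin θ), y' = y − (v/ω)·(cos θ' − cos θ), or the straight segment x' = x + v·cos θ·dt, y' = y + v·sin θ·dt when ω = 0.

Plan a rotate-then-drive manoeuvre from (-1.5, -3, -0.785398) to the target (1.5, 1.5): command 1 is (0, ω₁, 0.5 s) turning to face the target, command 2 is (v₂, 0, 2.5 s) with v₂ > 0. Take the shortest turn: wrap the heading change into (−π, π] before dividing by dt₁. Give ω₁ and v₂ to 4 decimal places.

heading to target = atan2(1.5−-3, 1.5−-1.5) = 0.9828
Δθ = wrap(0.9828 − -0.7854) = 1.7682; ω₁ = Δθ/dt₁ = 3.5364
distance = √((1.5−-1.5)² + (1.5−-3)²) = 5.4083; v₂ = distance/dt₂ = 2.1633

ω₁ = 3.5364, v₂ = 2.1633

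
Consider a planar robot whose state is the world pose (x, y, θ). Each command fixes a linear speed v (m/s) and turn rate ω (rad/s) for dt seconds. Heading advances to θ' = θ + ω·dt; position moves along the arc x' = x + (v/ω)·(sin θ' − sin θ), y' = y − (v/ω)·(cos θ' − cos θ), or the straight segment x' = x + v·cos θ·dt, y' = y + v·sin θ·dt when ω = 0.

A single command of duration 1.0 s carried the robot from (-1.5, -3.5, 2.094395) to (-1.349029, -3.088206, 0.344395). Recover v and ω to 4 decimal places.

Δθ = 0.344395 − 2.094395 = -1.750000
ω = Δθ/dt = -1.750000/1.0 = -1.7500
R = −Δy/(cos θ' − cos θ) = -0.2857
v = R·ω = -0.2857·-1.7500 = 0.5000

v = 0.5000, ω = -1.7500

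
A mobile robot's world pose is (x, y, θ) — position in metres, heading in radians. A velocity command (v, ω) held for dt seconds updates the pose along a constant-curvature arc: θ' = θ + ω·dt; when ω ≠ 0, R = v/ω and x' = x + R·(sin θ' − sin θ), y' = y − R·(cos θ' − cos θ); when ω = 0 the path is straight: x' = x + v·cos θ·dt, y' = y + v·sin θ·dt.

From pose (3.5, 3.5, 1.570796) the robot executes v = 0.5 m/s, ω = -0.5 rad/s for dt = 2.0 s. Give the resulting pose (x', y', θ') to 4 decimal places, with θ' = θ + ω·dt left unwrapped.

(3.9597, 4.3415, 0.5708)

θ' = 1.5708 + -0.5·2.0 = 0.5708
R = v/ω = 0.5/-0.5 = -1.0000
x' = 3.5 + -1.0000·(sin 0.5708 − sin 1.5708) = 3.9597
y' = 3.5 − -1.0000·(cos 0.5708 − cos 1.5708) = 4.3415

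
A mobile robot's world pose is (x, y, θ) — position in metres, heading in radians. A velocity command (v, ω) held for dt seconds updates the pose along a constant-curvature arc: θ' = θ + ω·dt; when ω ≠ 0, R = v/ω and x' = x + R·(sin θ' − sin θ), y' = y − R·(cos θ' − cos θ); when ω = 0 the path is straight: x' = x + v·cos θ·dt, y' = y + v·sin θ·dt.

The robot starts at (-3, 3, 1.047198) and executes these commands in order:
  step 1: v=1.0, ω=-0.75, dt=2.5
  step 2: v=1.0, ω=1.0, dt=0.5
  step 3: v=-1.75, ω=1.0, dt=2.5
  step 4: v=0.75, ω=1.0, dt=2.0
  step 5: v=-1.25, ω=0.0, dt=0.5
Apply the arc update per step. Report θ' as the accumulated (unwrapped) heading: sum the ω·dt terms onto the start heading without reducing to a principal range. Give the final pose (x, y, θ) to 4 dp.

(-3.3955, 0.8155, 4.1722)

step 1: θ'=-0.8278 (R=-1.3333) → pose (-0.8634, 3.2353, -0.8278)
step 2: θ'=-0.3278 (R=1.0000) → pose (-0.4489, 2.9651, -0.3278)
step 3: θ'=2.1722 (R=-1.7500) → pose (-2.4553, 0.3181, 2.1722)
step 4: θ'=4.1722 (R=0.7500) → pose (-3.7169, 0.2795, 4.1722)
step 5: θ'=4.1722 (straight) → pose (-3.3955, 0.8155, 4.1722)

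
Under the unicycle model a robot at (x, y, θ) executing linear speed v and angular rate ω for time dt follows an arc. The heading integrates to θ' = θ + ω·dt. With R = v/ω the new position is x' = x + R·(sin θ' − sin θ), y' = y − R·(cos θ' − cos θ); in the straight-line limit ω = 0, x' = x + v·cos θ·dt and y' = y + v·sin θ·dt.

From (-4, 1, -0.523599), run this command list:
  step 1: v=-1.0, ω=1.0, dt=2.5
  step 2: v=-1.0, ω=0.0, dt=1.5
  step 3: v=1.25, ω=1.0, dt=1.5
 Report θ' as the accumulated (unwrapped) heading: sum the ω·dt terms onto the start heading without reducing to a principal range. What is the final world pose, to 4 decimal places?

(-6.3863, -0.9515, 3.4764)

step 1: θ'=1.9764 (R=-1.0000) → pose (-5.4189, -0.2606, 1.9764)
step 2: θ'=1.9764 (straight) → pose (-4.8270, -1.6389, 1.9764)
step 3: θ'=3.4764 (R=1.2500) → pose (-6.3863, -0.9515, 3.4764)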